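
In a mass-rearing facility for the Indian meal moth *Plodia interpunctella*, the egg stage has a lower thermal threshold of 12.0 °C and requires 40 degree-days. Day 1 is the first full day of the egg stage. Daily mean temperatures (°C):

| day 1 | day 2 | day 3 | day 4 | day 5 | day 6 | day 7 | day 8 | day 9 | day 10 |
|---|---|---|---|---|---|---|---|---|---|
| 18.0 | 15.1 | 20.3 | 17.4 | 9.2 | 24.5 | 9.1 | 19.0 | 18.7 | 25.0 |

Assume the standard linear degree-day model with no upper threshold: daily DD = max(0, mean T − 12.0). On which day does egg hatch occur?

day 8

Daily DD above 12.0 °C: 6.0, 3.1, 8.3, 5.4, 0.0, 12.5, 0.0, 7.0, 6.7, 13.0.
Cumulative: 6.0, 9.1, 17.4, 22.8, 22.8, 35.3, 35.3, 42.3, 49.0, 62.0.
The total first reaches 40 DD on day 8.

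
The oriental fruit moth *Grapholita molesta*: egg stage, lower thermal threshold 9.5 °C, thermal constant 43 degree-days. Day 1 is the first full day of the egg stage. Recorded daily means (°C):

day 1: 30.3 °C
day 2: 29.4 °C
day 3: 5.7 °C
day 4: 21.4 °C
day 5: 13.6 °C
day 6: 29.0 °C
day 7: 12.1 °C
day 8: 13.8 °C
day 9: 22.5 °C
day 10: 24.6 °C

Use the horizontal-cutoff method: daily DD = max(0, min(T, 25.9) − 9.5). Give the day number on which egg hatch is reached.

Daily DD above 9.5 °C (capped at 16.4): 16.4, 16.4, 0.0, 11.9, 4.1, 16.4, 2.6, 4.3, 13.0, 15.1.
Cumulative: 16.4, 32.8, 32.8, 44.7, 48.8, 65.2, 67.8, 72.1, 85.1, 100.2.
The total first reaches 43 DD on day 4.

day 4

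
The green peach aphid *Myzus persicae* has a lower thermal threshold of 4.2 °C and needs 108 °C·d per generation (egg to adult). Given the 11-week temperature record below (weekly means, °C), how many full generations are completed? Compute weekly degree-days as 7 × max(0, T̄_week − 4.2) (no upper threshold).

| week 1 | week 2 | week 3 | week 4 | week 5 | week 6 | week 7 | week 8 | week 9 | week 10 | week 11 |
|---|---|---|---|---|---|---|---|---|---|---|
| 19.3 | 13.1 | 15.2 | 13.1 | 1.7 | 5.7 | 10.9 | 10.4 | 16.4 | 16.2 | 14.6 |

6 generations

Weekly DD (7 × max(0, T̄ − 4.2)): 105.7, 62.3, 77.0, 62.3, 0.0, 10.5, 46.9, 43.4, 85.4, 84.0, 72.8.
Season total = 650.3 DD.
Complete generations = ⌊650.3 / 108⌋ = 6.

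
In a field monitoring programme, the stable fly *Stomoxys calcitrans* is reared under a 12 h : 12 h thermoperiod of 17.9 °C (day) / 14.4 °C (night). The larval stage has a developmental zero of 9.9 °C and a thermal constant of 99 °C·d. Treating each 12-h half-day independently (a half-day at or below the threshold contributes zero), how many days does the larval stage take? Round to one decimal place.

15.8 days

Day half: max(0, 17.9 − 9.9) × 0.5 = 8.0 × 0.5 = 4.00 DD.
Night half: max(0, 14.4 − 9.9) × 0.5 = 4.5 × 0.5 = 2.25 DD.
Per 24 h: 6.25 DD/day.
Duration = 99 / 6.25 = 15.840 ≈ 15.8 days.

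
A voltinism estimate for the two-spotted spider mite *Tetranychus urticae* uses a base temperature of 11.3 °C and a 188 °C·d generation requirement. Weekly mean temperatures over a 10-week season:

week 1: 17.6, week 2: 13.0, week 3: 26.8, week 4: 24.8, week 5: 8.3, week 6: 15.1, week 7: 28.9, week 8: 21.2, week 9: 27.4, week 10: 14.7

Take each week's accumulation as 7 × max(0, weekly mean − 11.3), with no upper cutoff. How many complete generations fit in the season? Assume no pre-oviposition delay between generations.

Weekly DD (7 × max(0, T̄ − 11.3)): 44.1, 11.9, 108.5, 94.5, 0.0, 26.6, 123.2, 69.3, 112.7, 23.8.
Season total = 614.6 DD.
Complete generations = ⌊614.6 / 188⌋ = 3.

3 generations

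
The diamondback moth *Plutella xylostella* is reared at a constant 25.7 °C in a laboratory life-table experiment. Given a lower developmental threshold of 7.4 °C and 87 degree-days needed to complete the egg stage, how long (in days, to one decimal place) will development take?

Daily accumulation = 25.7 − 7.4 = 18.3 DD/day.
Duration = 87 / 18.3 = 4.754 ≈ 4.8 days.

4.8 days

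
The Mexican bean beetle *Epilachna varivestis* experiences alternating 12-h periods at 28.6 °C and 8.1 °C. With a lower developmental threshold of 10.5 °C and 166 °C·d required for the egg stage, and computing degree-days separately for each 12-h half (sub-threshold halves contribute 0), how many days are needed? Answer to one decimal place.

18.3 days

Day half: max(0, 28.6 − 10.5) × 0.5 = 18.1 × 0.5 = 9.05 DD.
Night half: max(0, 8.1 − 10.5) × 0.5 = 0.0 × 0.5 = 0.00 DD.
Per 24 h: 9.05 DD/day.
Duration = 166 / 9.05 = 18.343 ≈ 18.3 days.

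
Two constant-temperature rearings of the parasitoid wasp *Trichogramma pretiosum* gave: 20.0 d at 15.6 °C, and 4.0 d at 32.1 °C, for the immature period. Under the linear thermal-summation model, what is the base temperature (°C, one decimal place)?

Equal thermal constants: D₁(T₁ − T_b) = D₂(T₂ − T_b).
20.0·(15.6 − T_b) = 4.0·(32.1 − T_b)
T_b = (20.0·15.6 − 4.0·32.1) / (20.0 − 4.0) = 183.60 / 16.0 = 11.475 °C ≈ 11.5 °C.

11.5 °C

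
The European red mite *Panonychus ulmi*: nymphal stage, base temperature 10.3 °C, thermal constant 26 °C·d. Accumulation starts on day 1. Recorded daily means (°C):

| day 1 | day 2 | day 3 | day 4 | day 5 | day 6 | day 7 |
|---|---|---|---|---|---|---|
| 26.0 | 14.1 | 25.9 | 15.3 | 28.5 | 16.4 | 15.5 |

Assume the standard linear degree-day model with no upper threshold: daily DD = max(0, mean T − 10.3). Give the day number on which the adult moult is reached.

Daily DD above 10.3 °C: 15.7, 3.8, 15.6, 5.0, 18.2, 6.1, 5.2.
Cumulative: 15.7, 19.5, 35.1, 40.1, 58.3, 64.4, 69.6.
The total first reaches 26 DD on day 3.

day 3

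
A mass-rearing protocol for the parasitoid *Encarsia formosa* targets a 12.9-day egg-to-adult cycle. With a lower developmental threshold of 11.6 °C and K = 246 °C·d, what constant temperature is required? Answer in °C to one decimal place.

30.7 °C

Required daily accumulation = 246 / 12.9 = 19.070 DD/day.
T = T_base + 19.070 = 11.6 + 19.070 = 30.670 ≈ 30.7 °C.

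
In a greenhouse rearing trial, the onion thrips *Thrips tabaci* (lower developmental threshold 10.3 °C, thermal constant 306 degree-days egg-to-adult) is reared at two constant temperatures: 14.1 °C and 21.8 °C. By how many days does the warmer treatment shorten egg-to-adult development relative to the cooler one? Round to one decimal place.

At 14.1 °C: 306 / (14.1 − 10.3) = 306 / 3.8 = 80.526 d.
At 21.8 °C: 306 / (21.8 − 10.3) = 306 / 11.5 = 26.609 d.
Difference = |80.526 − 26.609| = 53.918 ≈ 53.9 days.

53.9 days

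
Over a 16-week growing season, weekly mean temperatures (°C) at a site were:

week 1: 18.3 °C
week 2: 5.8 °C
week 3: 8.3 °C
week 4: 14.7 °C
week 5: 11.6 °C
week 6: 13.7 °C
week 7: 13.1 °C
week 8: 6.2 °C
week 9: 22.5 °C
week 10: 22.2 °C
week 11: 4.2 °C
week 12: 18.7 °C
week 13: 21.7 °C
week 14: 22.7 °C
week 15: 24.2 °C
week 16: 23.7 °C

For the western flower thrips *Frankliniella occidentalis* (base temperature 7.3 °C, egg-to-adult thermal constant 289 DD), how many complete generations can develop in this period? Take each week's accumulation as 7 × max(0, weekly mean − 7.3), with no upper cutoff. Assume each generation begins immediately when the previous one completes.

Weekly DD (7 × max(0, T̄ − 7.3)): 77.0, 0.0, 7.0, 51.8, 30.1, 44.8, 40.6, 0.0, 106.4, 104.3, 0.0, 79.8, 100.8, 107.8, 118.3, 114.8.
Season total = 983.5 DD.
Complete generations = ⌊983.5 / 289⌋ = 3.

3 generations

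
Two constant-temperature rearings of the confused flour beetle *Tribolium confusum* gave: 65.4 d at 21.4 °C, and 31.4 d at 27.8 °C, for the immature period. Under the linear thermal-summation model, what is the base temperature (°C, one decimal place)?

Under the model K = D·(T − T_b), so D₁·(T₁ − T_b) = D₂·(T₂ − T_b).
65.4·(21.4 − T_b) = 31.4·(27.8 − T_b)
T_b = (65.4·21.4 − 31.4·27.8) / (65.4 − 31.4) = 526.64 / 34.0 = 15.489 °C ≈ 15.5 °C.

15.5 °C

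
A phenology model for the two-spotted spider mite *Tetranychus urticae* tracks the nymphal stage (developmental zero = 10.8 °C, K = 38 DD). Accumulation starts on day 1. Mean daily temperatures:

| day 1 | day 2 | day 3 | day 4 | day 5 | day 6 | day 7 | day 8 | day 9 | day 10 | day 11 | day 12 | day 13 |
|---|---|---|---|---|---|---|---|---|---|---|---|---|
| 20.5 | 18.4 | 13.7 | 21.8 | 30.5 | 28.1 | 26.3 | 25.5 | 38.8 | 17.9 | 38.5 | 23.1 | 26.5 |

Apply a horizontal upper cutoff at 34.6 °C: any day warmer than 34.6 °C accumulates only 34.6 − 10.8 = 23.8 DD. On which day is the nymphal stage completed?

Daily DD above 10.8 °C (capped at 23.8): 9.7, 7.6, 2.9, 11.0, 19.7, 17.3, 15.5, 14.7, 23.8, 7.1, 23.8, 12.3, 15.7.
Cumulative: 9.7, 17.3, 20.2, 31.2, 50.9, 68.2, 83.7, 98.4, 122.2, 129.3, 153.1, 165.4, 181.1.
The total first reaches 38 DD on day 5.

day 5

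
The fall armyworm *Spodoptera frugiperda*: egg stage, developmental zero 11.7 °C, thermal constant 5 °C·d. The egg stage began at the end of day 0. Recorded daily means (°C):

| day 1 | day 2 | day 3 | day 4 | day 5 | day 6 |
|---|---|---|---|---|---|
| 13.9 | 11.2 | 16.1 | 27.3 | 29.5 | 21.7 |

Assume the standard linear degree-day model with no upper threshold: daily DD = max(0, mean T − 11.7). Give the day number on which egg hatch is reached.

Daily DD above 11.7 °C: 2.2, 0.0, 4.4, 15.6, 17.8, 10.0.
Cumulative: 2.2, 2.2, 6.6, 22.2, 40.0, 50.0.
The total first reaches 5 DD on day 3.

day 3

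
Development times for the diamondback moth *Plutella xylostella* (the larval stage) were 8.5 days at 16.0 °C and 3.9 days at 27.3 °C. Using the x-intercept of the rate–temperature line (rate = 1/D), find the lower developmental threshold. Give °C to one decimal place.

Linear rate model ⇒ the product D·(T − T_b) is constant across temperatures.
8.5·(16.0 − T_b) = 3.9·(27.3 − T_b)
T_b = (8.5·16.0 − 3.9·27.3) / (8.5 − 3.9) = 29.53 / 4.6 = 6.420 °C ≈ 6.4 °C.

6.4 °C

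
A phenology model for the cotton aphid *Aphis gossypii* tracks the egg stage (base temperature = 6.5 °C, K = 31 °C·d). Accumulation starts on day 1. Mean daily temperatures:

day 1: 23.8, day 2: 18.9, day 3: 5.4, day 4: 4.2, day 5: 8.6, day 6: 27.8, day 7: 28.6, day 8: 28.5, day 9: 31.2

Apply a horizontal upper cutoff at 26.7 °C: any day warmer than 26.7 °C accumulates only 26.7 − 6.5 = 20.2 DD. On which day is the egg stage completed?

day 5

Daily DD above 6.5 °C (capped at 20.2): 17.3, 12.4, 0.0, 0.0, 2.1, 20.2, 20.2, 20.2, 20.2.
Cumulative: 17.3, 29.7, 29.7, 29.7, 31.8, 52.0, 72.2, 92.4, 112.6.
The total first reaches 31 DD on day 5.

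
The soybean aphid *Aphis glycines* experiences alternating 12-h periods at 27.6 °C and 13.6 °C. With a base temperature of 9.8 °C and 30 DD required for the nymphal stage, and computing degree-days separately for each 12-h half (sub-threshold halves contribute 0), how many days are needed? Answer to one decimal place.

Day half: max(0, 27.6 − 9.8) × 0.5 = 17.8 × 0.5 = 8.90 DD.
Night half: max(0, 13.6 − 9.8) × 0.5 = 3.8 × 0.5 = 1.90 DD.
Per 24 h: 10.80 DD/day.
Duration = 30 / 10.80 = 2.778 ≈ 2.8 days.

2.8 days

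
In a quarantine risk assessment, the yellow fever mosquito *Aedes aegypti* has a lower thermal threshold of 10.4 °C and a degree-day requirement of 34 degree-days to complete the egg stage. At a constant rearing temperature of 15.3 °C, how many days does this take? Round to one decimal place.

6.9 days

Daily accumulation = 15.3 − 10.4 = 4.9 DD/day.
Duration = 34 / 4.9 = 6.939 ≈ 6.9 days.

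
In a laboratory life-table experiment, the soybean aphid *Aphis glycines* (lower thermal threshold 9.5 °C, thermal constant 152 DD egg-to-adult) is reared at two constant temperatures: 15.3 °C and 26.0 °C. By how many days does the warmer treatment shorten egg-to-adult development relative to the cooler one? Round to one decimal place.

At 15.3 °C: 152 / (15.3 − 9.5) = 152 / 5.8 = 26.207 d.
At 26.0 °C: 152 / (26.0 − 9.5) = 152 / 16.5 = 9.212 d.
Difference = |26.207 − 9.212| = 16.995 ≈ 17.0 days.

17.0 days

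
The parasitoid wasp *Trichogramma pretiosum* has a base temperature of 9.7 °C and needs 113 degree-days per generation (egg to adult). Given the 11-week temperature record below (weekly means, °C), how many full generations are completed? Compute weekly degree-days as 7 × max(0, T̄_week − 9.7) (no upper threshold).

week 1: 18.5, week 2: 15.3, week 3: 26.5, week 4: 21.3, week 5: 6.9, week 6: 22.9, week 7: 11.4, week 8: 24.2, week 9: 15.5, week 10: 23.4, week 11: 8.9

5 generations

Weekly DD (7 × max(0, T̄ − 9.7)): 61.6, 39.2, 117.6, 81.2, 0.0, 92.4, 11.9, 101.5, 40.6, 95.9, 0.0.
Season total = 641.9 DD.
Complete generations = ⌊641.9 / 113⌋ = 5.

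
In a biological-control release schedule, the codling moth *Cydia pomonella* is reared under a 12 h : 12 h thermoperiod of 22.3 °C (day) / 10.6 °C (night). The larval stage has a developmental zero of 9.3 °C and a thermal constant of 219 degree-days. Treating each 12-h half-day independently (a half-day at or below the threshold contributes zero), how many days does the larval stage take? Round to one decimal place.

Day half: max(0, 22.3 − 9.3) × 0.5 = 13.0 × 0.5 = 6.50 DD.
Night half: max(0, 10.6 − 9.3) × 0.5 = 1.3 × 0.5 = 0.65 DD.
Per 24 h: 7.15 DD/day.
Duration = 219 / 7.15 = 30.629 ≈ 30.6 days.

30.6 days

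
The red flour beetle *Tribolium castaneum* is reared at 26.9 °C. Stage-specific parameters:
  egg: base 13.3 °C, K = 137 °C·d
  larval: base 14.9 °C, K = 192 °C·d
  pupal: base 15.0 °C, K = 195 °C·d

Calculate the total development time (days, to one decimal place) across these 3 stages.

42.5 days

egg: 137 / (26.9 − 13.3) = 137 / 13.6 = 10.074 d.
larval: 192 / (26.9 − 14.9) = 192 / 12.0 = 16.000 d.
pupal: 195 / (26.9 − 15.0) = 195 / 11.9 = 16.387 d.
Sum = 42.460 ≈ 42.5 days.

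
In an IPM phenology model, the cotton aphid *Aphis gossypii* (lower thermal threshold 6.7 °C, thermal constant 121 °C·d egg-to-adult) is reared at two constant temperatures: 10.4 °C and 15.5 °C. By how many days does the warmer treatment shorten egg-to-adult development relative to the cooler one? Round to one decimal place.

19.0 days

At 10.4 °C: 121 / (10.4 − 6.7) = 121 / 3.7 = 32.703 d.
At 15.5 °C: 121 / (15.5 − 6.7) = 121 / 8.8 = 13.750 d.
Difference = |32.703 − 13.750| = 18.953 ≈ 19.0 days.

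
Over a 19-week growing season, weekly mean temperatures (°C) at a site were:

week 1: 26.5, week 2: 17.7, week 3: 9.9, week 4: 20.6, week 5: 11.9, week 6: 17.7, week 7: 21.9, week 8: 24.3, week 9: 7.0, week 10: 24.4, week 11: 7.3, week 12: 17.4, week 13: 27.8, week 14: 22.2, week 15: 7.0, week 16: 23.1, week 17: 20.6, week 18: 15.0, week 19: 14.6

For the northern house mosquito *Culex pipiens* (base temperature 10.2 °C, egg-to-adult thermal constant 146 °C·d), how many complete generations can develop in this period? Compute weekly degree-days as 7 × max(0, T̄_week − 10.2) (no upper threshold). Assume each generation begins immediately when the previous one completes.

Weekly DD (7 × max(0, T̄ − 10.2)): 114.1, 52.5, 0.0, 72.8, 11.9, 52.5, 81.9, 98.7, 0.0, 99.4, 0.0, 50.4, 123.2, 84.0, 0.0, 90.3, 72.8, 33.6, 30.8.
Season total = 1068.9 DD.
Complete generations = ⌊1068.9 / 146⌋ = 7.

7 generations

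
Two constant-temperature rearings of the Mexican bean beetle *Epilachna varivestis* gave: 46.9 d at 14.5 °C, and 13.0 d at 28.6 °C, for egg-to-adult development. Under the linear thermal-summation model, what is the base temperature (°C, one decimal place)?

Under the model K = D·(T − T_b), so D₁·(T₁ − T_b) = D₂·(T₂ − T_b).
46.9·(14.5 − T_b) = 13.0·(28.6 − T_b)
T_b = (46.9·14.5 − 13.0·28.6) / (46.9 − 13.0) = 308.25 / 33.9 = 9.093 °C ≈ 9.1 °C.

9.1 °C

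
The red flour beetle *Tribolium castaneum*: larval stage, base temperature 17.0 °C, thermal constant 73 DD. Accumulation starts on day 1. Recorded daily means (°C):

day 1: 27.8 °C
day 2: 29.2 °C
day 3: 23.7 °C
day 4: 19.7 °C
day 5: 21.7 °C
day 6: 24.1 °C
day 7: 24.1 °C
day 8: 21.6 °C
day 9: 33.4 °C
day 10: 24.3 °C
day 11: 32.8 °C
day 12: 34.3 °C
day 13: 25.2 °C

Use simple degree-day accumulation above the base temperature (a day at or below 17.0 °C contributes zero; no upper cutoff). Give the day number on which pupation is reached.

day 10

Daily DD above 17.0 °C: 10.8, 12.2, 6.7, 2.7, 4.7, 7.1, 7.1, 4.6, 16.4, 7.3, 15.8, 17.3, 8.2.
Cumulative: 10.8, 23.0, 29.7, 32.4, 37.1, 44.2, 51.3, 55.9, 72.3, 79.6, 95.4, 112.7, 120.9.
The total first reaches 73 DD on day 10.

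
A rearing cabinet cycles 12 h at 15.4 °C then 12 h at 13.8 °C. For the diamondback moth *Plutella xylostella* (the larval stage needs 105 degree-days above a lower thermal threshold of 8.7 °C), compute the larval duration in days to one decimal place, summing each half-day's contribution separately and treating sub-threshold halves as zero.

Day half: max(0, 15.4 − 8.7) × 0.5 = 6.7 × 0.5 = 3.35 DD.
Night half: max(0, 13.8 − 8.7) × 0.5 = 5.1 × 0.5 = 2.55 DD.
Per 24 h: 5.90 DD/day.
Duration = 105 / 5.90 = 17.797 ≈ 17.8 days.

17.8 days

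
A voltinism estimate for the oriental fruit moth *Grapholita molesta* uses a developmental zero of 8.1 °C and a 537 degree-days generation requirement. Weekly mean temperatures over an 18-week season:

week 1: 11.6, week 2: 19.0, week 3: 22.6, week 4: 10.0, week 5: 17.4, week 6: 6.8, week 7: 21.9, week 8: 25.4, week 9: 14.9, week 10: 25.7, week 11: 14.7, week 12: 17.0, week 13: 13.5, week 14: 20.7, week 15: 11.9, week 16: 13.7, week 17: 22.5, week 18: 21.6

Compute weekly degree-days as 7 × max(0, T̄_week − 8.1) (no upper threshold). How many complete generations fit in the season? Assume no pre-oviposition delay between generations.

Weekly DD (7 × max(0, T̄ − 8.1)): 24.5, 76.3, 101.5, 13.3, 65.1, 0.0, 96.6, 121.1, 47.6, 123.2, 46.2, 62.3, 37.8, 88.2, 26.6, 39.2, 100.8, 94.5.
Season total = 1164.8 DD.
Complete generations = ⌊1164.8 / 537⌋ = 2.

2 generations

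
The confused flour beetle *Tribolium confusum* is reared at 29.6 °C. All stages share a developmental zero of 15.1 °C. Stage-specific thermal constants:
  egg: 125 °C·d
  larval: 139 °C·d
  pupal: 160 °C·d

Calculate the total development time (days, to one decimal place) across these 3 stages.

29.2 days

Daily accumulation at 29.6 °C = 29.6 − 15.1 = 14.5 DD/day.
Total K = 125 + 139 + 160 = 424 DD.
Total duration = 424 / 14.5 = 29.241 ≈ 29.2 days.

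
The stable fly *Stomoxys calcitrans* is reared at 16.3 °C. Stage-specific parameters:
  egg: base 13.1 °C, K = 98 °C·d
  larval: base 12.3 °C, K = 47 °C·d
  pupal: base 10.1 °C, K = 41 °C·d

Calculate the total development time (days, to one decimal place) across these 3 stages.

egg: 98 / (16.3 − 13.1) = 98 / 3.2 = 30.625 d.
larval: 47 / (16.3 − 12.3) = 47 / 4.0 = 11.750 d.
pupal: 41 / (16.3 − 10.1) = 41 / 6.2 = 6.613 d.
Sum = 48.988 ≈ 49.0 days.

49.0 days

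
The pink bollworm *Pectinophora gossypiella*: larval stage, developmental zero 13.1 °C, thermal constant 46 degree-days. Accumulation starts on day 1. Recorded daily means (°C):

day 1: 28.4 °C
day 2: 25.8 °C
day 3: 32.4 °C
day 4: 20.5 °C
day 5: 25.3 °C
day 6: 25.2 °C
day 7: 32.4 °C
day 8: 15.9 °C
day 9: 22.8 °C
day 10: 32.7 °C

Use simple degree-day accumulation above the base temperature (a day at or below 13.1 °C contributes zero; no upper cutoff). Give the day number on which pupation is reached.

day 3

Daily DD above 13.1 °C: 15.3, 12.7, 19.3, 7.4, 12.2, 12.1, 19.3, 2.8, 9.7, 19.6.
Cumulative: 15.3, 28.0, 47.3, 54.7, 66.9, 79.0, 98.3, 101.1, 110.8, 130.4.
The total first reaches 46 DD on day 3.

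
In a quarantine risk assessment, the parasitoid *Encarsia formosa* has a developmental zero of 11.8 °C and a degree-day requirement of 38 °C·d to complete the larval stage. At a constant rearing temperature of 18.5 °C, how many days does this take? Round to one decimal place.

5.7 days

Daily accumulation = 18.5 − 11.8 = 6.7 DD/day.
Duration = 38 / 6.7 = 5.672 ≈ 5.7 days.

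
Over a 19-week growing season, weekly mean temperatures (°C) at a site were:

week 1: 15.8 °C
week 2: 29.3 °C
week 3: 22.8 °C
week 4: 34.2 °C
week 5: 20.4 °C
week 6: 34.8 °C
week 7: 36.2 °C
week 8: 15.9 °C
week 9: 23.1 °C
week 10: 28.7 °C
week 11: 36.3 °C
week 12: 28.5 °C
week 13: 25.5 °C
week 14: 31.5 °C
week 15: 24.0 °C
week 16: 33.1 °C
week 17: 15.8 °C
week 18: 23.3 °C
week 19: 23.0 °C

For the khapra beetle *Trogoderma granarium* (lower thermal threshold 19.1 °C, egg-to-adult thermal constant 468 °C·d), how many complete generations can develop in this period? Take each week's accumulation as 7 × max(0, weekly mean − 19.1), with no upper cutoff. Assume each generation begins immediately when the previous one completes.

2 generations

Weekly DD (7 × max(0, T̄ − 19.1)): 0.0, 71.4, 25.9, 105.7, 9.1, 109.9, 119.7, 0.0, 28.0, 67.2, 120.4, 65.8, 44.8, 86.8, 34.3, 98.0, 0.0, 29.4, 27.3.
Season total = 1043.7 DD.
Complete generations = ⌊1043.7 / 468⌋ = 2.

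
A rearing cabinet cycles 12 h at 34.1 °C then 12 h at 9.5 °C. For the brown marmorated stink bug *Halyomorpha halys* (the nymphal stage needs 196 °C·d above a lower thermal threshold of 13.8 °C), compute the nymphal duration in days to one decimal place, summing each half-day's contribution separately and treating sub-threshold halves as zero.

19.3 days

Day half: max(0, 34.1 − 13.8) × 0.5 = 20.3 × 0.5 = 10.15 DD.
Night half: max(0, 9.5 − 13.8) × 0.5 = 0.0 × 0.5 = 0.00 DD.
Per 24 h: 10.15 DD/day.
Duration = 196 / 10.15 = 19.310 ≈ 19.3 days.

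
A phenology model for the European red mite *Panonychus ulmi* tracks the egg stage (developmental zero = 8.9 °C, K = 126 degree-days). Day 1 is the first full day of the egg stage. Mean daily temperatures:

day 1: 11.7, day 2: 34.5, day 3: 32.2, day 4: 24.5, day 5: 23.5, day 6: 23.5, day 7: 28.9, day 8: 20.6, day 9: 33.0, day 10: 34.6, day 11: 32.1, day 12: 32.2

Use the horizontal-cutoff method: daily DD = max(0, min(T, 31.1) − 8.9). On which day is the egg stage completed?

day 9

Daily DD above 8.9 °C (capped at 22.2): 2.8, 22.2, 22.2, 15.6, 14.6, 14.6, 20.0, 11.7, 22.2, 22.2, 22.2, 22.2.
Cumulative: 2.8, 25.0, 47.2, 62.8, 77.4, 92.0, 112.0, 123.7, 145.9, 168.1, 190.3, 212.5.
The total first reaches 126 DD on day 9.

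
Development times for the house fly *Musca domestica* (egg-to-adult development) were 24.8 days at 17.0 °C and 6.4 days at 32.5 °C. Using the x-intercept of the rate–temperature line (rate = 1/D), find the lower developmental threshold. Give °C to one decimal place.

Under the model K = D·(T − T_b), so D₁·(T₁ − T_b) = D₂·(T₂ − T_b).
24.8·(17.0 − T_b) = 6.4·(32.5 − T_b)
T_b = (24.8·17.0 − 6.4·32.5) / (24.8 − 6.4) = 213.60 / 18.4 = 11.609 °C ≈ 11.6 °C.

11.6 °C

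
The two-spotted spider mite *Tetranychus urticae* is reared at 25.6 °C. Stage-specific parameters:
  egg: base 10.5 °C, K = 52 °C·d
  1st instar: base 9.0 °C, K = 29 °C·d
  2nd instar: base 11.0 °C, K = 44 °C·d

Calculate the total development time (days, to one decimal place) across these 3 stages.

egg: 52 / (25.6 − 10.5) = 52 / 15.1 = 3.444 d.
1st instar: 29 / (25.6 − 9.0) = 29 / 16.6 = 1.747 d.
2nd instar: 44 / (25.6 − 11.0) = 44 / 14.6 = 3.014 d.
Sum = 8.204 ≈ 8.2 days.

8.2 days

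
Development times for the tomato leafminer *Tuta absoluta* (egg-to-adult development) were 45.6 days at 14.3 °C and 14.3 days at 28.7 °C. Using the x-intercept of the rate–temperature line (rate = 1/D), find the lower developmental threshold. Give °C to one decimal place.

7.7 °C

Under the model K = D·(T − T_b), so D₁·(T₁ − T_b) = D₂·(T₂ − T_b).
45.6·(14.3 − T_b) = 14.3·(28.7 − T_b)
T_b = (45.6·14.3 − 14.3·28.7) / (45.6 − 14.3) = 241.67 / 31.3 = 7.721 °C ≈ 7.7 °C.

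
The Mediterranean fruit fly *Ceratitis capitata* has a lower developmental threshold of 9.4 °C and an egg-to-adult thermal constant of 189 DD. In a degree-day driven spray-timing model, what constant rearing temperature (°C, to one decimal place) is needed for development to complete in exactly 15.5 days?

Required daily accumulation = 189 / 15.5 = 12.194 DD/day.
T = T_base + 12.194 = 9.4 + 12.194 = 21.594 ≈ 21.6 °C.

21.6 °C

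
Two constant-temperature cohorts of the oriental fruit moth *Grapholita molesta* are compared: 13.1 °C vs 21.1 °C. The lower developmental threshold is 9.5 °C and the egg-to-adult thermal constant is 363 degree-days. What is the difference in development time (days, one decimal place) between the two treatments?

At 13.1 °C: 363 / (13.1 − 9.5) = 363 / 3.6 = 100.833 d.
At 21.1 °C: 363 / (21.1 − 9.5) = 363 / 11.6 = 31.293 d.
Difference = |100.833 − 31.293| = 69.540 ≈ 69.5 days.

69.5 days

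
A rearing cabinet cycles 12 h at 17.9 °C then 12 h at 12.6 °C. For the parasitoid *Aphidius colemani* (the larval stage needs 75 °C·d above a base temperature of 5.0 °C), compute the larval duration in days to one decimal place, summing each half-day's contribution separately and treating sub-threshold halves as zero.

Day half: max(0, 17.9 − 5.0) × 0.5 = 12.9 × 0.5 = 6.45 DD.
Night half: max(0, 12.6 − 5.0) × 0.5 = 7.6 × 0.5 = 3.80 DD.
Per 24 h: 10.25 DD/day.
Duration = 75 / 10.25 = 7.317 ≈ 7.3 days.

7.3 days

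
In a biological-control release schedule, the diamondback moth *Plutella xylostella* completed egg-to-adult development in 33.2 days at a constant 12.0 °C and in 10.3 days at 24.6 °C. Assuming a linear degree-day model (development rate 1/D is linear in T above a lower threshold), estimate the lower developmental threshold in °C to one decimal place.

6.3 °C

Under the model K = D·(T − T_b), so D₁·(T₁ − T_b) = D₂·(T₂ − T_b).
33.2·(12.0 − T_b) = 10.3·(24.6 − T_b)
T_b = (33.2·12.0 − 10.3·24.6) / (33.2 − 10.3) = 145.02 / 22.9 = 6.333 °C ≈ 6.3 °C.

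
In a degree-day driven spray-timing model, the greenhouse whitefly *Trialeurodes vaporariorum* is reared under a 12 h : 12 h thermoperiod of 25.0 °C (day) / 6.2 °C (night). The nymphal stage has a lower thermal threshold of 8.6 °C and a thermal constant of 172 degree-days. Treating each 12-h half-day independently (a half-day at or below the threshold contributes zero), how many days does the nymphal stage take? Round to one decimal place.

21.0 days

Day half: max(0, 25.0 − 8.6) × 0.5 = 16.4 × 0.5 = 8.20 DD.
Night half: max(0, 6.2 − 8.6) × 0.5 = 0.0 × 0.5 = 0.00 DD.
Per 24 h: 8.20 DD/day.
Duration = 172 / 8.20 = 20.976 ≈ 21.0 days.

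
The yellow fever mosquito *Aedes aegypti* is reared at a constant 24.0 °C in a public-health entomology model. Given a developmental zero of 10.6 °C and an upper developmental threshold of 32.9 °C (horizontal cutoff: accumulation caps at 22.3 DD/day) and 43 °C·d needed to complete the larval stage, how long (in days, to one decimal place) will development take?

3.2 days

Daily accumulation = 24.0 − 10.6 = 13.4 DD/day.
Duration = 43 / 13.4 = 3.209 ≈ 3.2 days.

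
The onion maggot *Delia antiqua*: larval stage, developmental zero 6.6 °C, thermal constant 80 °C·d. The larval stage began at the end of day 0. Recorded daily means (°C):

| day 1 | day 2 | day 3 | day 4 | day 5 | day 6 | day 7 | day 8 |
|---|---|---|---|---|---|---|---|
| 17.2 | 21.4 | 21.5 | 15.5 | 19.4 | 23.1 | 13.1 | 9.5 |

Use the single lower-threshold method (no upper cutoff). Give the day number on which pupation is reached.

day 7

Daily DD above 6.6 °C: 10.6, 14.8, 14.9, 8.9, 12.8, 16.5, 6.5, 2.9.
Cumulative: 10.6, 25.4, 40.3, 49.2, 62.0, 78.5, 85.0, 87.9.
The total first reaches 80 DD on day 7.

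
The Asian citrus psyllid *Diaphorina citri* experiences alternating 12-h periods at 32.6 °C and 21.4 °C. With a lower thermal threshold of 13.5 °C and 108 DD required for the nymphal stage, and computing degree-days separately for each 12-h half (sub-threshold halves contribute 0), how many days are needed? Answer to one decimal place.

8.0 days

Day half: max(0, 32.6 − 13.5) × 0.5 = 19.1 × 0.5 = 9.55 DD.
Night half: max(0, 21.4 − 13.5) × 0.5 = 7.9 × 0.5 = 3.95 DD.
Per 24 h: 13.50 DD/day.
Duration = 108 / 13.50 = 8.000 ≈ 8.0 days.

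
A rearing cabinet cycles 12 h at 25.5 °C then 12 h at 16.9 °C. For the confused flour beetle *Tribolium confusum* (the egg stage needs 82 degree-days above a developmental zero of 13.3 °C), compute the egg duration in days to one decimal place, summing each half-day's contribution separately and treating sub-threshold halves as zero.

Day half: max(0, 25.5 − 13.3) × 0.5 = 12.2 × 0.5 = 6.10 DD.
Night half: max(0, 16.9 − 13.3) × 0.5 = 3.6 × 0.5 = 1.80 DD.
Per 24 h: 7.90 DD/day.
Duration = 82 / 7.90 = 10.380 ≈ 10.4 days.

10.4 days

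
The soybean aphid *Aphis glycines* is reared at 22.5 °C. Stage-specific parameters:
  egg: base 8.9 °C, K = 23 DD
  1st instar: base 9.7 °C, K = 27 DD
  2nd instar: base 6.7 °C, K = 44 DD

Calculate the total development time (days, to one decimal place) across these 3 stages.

6.6 days

egg: 23 / (22.5 − 8.9) = 23 / 13.6 = 1.691 d.
1st instar: 27 / (22.5 − 9.7) = 27 / 12.8 = 2.109 d.
2nd instar: 44 / (22.5 − 6.7) = 44 / 15.8 = 2.785 d.
Sum = 6.585 ≈ 6.6 days.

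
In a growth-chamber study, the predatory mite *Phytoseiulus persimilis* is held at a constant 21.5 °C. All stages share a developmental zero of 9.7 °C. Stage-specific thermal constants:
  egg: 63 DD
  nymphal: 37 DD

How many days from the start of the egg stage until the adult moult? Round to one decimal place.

Daily accumulation at 21.5 °C = 21.5 − 9.7 = 11.8 DD/day.
Total K = 63 + 37 = 100 DD.
Total duration = 100 / 11.8 = 8.475 ≈ 8.5 days.

8.5 days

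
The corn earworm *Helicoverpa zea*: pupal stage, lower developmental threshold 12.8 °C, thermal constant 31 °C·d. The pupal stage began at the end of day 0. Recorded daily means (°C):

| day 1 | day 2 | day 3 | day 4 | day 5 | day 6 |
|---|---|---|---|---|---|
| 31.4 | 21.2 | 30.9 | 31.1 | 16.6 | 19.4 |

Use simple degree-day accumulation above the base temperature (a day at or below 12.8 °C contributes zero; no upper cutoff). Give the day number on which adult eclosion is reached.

day 3

Daily DD above 12.8 °C: 18.6, 8.4, 18.1, 18.3, 3.8, 6.6.
Cumulative: 18.6, 27.0, 45.1, 63.4, 67.2, 73.8.
The total first reaches 31 DD on day 3.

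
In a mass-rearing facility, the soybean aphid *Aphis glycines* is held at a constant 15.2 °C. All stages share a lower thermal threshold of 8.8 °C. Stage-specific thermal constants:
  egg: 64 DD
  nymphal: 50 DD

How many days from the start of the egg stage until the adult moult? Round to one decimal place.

Daily accumulation at 15.2 °C = 15.2 − 8.8 = 6.4 DD/day.
Total K = 64 + 50 = 114 DD.
Total duration = 114 / 6.4 = 17.813 ≈ 17.8 days.

17.8 days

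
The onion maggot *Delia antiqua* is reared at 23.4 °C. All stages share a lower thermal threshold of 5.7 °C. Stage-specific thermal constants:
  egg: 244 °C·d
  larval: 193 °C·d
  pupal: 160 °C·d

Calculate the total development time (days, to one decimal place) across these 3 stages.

Daily accumulation at 23.4 °C = 23.4 − 5.7 = 17.7 DD/day.
Total K = 244 + 193 + 160 = 597 DD.
Total duration = 597 / 17.7 = 33.729 ≈ 33.7 days.

33.7 days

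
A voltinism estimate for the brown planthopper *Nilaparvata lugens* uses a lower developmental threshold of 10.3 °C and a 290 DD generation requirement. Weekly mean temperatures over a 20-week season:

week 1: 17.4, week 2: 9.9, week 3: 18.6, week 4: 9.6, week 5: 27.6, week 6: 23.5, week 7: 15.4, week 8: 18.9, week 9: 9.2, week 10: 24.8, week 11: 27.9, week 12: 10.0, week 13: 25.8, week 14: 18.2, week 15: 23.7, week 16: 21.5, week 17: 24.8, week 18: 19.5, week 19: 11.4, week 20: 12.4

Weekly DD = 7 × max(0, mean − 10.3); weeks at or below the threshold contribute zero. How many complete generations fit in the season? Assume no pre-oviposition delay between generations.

Weekly DD (7 × max(0, T̄ − 10.3)): 49.7, 0.0, 58.1, 0.0, 121.1, 92.4, 35.7, 60.2, 0.0, 101.5, 123.2, 0.0, 108.5, 55.3, 93.8, 78.4, 101.5, 64.4, 7.7, 14.7.
Season total = 1166.2 DD.
Complete generations = ⌊1166.2 / 290⌋ = 4.

4 generations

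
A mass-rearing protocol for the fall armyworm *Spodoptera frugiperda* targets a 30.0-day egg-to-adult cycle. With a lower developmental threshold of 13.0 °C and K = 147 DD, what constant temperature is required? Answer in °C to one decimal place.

Required daily accumulation = 147 / 30.0 = 4.900 DD/day.
T = T_base + 4.900 = 13.0 + 4.900 = 17.900 ≈ 17.9 °C.

17.9 °C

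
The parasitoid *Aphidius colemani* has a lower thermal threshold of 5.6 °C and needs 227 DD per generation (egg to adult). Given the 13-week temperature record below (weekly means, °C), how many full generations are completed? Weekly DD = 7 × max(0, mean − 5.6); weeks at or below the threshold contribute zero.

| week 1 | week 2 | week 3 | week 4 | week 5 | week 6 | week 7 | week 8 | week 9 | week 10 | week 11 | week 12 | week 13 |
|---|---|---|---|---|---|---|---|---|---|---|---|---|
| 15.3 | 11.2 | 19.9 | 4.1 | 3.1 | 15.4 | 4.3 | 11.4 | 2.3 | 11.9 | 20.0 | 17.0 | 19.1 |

2 generations

Weekly DD (7 × max(0, T̄ − 5.6)): 67.9, 39.2, 100.1, 0.0, 0.0, 68.6, 0.0, 40.6, 0.0, 44.1, 100.8, 79.8, 94.5.
Season total = 635.6 DD.
Complete generations = ⌊635.6 / 227⌋ = 2.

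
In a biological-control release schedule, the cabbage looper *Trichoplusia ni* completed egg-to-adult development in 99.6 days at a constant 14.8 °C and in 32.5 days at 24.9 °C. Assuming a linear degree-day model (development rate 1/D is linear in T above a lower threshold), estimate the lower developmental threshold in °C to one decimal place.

9.9 °C

Linear rate model ⇒ the product D·(T − T_b) is constant across temperatures.
99.6·(14.8 − T_b) = 32.5·(24.9 − T_b)
T_b = (99.6·14.8 − 32.5·24.9) / (99.6 − 32.5) = 664.83 / 67.1 = 9.908 °C ≈ 9.9 °C.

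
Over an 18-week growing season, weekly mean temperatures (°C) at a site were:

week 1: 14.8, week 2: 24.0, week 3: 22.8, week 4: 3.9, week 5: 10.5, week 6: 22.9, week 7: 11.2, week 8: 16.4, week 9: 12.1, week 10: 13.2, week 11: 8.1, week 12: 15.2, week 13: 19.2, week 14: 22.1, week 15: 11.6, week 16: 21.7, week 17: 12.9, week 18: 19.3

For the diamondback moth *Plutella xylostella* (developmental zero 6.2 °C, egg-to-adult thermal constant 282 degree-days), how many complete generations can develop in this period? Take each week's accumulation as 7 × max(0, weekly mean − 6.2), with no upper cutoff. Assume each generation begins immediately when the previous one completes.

Weekly DD (7 × max(0, T̄ − 6.2)): 60.2, 124.6, 116.2, 0.0, 30.1, 116.9, 35.0, 71.4, 41.3, 49.0, 13.3, 63.0, 91.0, 111.3, 37.8, 108.5, 46.9, 91.7.
Season total = 1208.2 DD.
Complete generations = ⌊1208.2 / 282⌋ = 4.

4 generations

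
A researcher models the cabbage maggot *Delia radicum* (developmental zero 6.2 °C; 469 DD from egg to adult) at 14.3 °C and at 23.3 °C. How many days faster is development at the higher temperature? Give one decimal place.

30.5 days

At 14.3 °C: 469 / (14.3 − 6.2) = 469 / 8.1 = 57.901 d.
At 23.3 °C: 469 / (23.3 − 6.2) = 469 / 17.1 = 27.427 d.
Difference = |57.901 − 27.427| = 30.474 ≈ 30.5 days.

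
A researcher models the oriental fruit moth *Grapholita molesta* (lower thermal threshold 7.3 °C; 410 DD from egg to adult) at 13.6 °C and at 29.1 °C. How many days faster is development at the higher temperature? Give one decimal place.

46.3 days

At 13.6 °C: 410 / (13.6 − 7.3) = 410 / 6.3 = 65.079 d.
At 29.1 °C: 410 / (29.1 − 7.3) = 410 / 21.8 = 18.807 d.
Difference = |65.079 − 18.807| = 46.272 ≈ 46.3 days.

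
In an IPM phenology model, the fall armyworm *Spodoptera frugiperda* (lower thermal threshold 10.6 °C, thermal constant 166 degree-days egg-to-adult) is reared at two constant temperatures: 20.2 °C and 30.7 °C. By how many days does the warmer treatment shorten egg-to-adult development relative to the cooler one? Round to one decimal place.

9.0 days

At 20.2 °C: 166 / (20.2 − 10.6) = 166 / 9.6 = 17.292 d.
At 30.7 °C: 166 / (30.7 − 10.6) = 166 / 20.1 = 8.259 d.
Difference = |17.292 − 8.259| = 9.033 ≈ 9.0 days.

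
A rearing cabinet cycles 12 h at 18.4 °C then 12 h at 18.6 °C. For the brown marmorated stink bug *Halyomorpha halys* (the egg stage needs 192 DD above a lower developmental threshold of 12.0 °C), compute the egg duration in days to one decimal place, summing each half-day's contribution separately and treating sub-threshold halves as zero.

Day half: max(0, 18.4 − 12.0) × 0.5 = 6.4 × 0.5 = 3.20 DD.
Night half: max(0, 18.6 − 12.0) × 0.5 = 6.6 × 0.5 = 3.30 DD.
Per 24 h: 6.50 DD/day.
Duration = 192 / 6.50 = 29.538 ≈ 29.5 days.

29.5 days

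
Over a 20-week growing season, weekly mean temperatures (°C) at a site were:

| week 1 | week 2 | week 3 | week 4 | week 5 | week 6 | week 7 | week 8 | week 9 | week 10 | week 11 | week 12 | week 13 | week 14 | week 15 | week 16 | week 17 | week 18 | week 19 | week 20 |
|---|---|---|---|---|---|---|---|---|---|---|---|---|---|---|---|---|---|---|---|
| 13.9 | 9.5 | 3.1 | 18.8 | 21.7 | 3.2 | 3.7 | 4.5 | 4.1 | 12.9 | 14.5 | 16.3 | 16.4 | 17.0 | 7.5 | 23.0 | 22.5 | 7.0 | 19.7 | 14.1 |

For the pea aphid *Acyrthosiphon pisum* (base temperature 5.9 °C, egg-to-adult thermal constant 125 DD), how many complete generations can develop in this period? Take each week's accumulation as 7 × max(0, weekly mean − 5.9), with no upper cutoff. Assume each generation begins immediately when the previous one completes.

Weekly DD (7 × max(0, T̄ − 5.9)): 56.0, 25.2, 0.0, 90.3, 110.6, 0.0, 0.0, 0.0, 0.0, 49.0, 60.2, 72.8, 73.5, 77.7, 11.2, 119.7, 116.2, 7.7, 96.6, 57.4.
Season total = 1024.1 DD.
Complete generations = ⌊1024.1 / 125⌋ = 8.

8 generations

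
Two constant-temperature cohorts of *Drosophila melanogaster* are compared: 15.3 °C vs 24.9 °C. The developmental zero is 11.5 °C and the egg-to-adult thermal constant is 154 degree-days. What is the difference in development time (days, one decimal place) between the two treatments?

29.0 days

At 15.3 °C: 154 / (15.3 − 11.5) = 154 / 3.8 = 40.526 d.
At 24.9 °C: 154 / (24.9 − 11.5) = 154 / 13.4 = 11.493 d.
Difference = |40.526 − 11.493| = 29.034 ≈ 29.0 days.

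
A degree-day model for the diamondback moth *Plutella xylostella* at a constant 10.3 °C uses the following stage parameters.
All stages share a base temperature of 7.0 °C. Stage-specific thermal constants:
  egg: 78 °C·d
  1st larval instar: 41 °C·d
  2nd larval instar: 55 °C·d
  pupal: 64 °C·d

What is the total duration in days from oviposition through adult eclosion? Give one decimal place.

72.1 days

Daily accumulation at 10.3 °C = 10.3 − 7.0 = 3.3 DD/day.
Total K = 78 + 41 + 55 + 64 = 238 DD.
Total duration = 238 / 3.3 = 72.121 ≈ 72.1 days.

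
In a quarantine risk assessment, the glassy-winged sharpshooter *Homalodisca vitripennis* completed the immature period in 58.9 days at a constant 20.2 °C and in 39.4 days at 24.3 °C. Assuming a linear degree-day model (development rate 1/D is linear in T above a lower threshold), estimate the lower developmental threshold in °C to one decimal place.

11.9 °C

Linear rate model ⇒ the product D·(T − T_b) is constant across temperatures.
58.9·(20.2 − T_b) = 39.4·(24.3 − T_b)
T_b = (58.9·20.2 − 39.4·24.3) / (58.9 − 39.4) = 232.36 / 19.5 = 11.916 °C ≈ 11.9 °C.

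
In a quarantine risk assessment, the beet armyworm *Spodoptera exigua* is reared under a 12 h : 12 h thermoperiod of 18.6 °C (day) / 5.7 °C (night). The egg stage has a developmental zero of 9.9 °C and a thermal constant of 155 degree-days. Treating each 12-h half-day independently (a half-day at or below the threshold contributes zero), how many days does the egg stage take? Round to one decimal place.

35.6 days

Day half: max(0, 18.6 − 9.9) × 0.5 = 8.7 × 0.5 = 4.35 DD.
Night half: max(0, 5.7 − 9.9) × 0.5 = 0.0 × 0.5 = 0.00 DD.
Per 24 h: 4.35 DD/day.
Duration = 155 / 4.35 = 35.632 ≈ 35.6 days.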